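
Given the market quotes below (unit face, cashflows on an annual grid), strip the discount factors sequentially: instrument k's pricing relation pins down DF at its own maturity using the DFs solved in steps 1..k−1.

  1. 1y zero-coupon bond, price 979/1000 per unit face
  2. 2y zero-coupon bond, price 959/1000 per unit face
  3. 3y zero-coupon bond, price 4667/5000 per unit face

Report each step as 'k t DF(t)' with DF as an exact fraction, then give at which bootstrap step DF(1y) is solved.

1 1 979/1000
2 2 959/1000
3 3 4667/5000
DF(1y) is solved at step 1

step 1 [1y] zero: DF = P = 979/1000 ≈ 0.979000
step 2 [2y] zero: DF = P = 959/1000 ≈ 0.959000
step 3 [3y] zero: DF = P = 4667/5000 ≈ 0.933400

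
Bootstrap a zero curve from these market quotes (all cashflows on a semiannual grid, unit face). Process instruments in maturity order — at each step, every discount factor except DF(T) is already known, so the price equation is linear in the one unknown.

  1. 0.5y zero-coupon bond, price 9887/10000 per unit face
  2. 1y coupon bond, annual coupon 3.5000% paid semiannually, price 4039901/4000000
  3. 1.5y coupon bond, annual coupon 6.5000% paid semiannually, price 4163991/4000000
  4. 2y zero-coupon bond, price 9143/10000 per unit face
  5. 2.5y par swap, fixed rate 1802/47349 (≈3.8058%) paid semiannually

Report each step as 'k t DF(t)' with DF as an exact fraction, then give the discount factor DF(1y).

1 1/2 9887/10000
2 1 2439/2500
3 3/2 1183/1250
4 2 9143/10000
5 5/2 9099/10000
DF(1y) = 2439/2500 ≈ 0.975600

step 1 [0.5y] zero: DF = P = 9887/10000 ≈ 0.988700
step 2 [1y] bond c/2=7/400: DF=(4039901/4000000 − 7/400·(0.988700))/(1+7/400) = 2439/2500 ≈ 0.975600
step 3 [1.5y] bond c/2=13/400: DF=(4163991/4000000 − 13/400·(0.988700+0.975600))/(1+13/400) = 1183/1250 ≈ 0.946400
step 4 [2y] zero: DF = P = 9143/10000 ≈ 0.914300
step 5 [2.5y] swap r/2=901/47349: DF=(1 − 901/47349·(0.988700+0.975600+0.946400+0.914300))/(1+901/47349) = 9099/10000 ≈ 0.909900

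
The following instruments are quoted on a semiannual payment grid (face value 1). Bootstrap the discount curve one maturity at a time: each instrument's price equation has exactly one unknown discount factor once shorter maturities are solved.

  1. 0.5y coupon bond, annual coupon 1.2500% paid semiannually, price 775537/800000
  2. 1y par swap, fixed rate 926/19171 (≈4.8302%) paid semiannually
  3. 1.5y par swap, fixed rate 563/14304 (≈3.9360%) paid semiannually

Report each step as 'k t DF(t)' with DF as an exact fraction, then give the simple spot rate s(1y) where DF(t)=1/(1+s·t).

step 1 [0.5y] bond c/2=1/160: DF=(775537/800000 − 1/160·(0))/(1+1/160) = 4817/5000 ≈ 0.963400
step 2 [1y] swap r/2=463/19171: DF=(1 − 463/19171·(0.963400))/(1+463/19171) = 9537/10000 ≈ 0.953700
step 3 [1.5y] swap r/2=563/28608: DF=(1 − 563/28608·(0.963400+0.953700))/(1+563/28608) = 9437/10000 ≈ 0.943700

1 1/2 4817/5000
2 1 9537/10000
3 3/2 9437/10000
s(1y) = (1/(9537/10000) − 1)/(1) = 463/9537 ≈ 4.8548%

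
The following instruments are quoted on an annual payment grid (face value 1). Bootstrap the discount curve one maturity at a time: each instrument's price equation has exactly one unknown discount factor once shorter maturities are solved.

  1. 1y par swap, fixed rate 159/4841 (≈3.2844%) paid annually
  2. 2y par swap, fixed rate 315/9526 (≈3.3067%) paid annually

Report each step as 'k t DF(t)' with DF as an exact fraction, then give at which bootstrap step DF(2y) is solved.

1 1 4841/5000
2 2 937/1000
DF(2y) is solved at step 2

step 1 [1y] swap r/1=159/4841: DF=(1 − 159/4841·(0))/(1+159/4841) = 4841/5000 ≈ 0.968200
step 2 [2y] swap r/1=315/9526: DF=(1 − 315/9526·(0.968200))/(1+315/9526) = 937/1000 ≈ 0.937000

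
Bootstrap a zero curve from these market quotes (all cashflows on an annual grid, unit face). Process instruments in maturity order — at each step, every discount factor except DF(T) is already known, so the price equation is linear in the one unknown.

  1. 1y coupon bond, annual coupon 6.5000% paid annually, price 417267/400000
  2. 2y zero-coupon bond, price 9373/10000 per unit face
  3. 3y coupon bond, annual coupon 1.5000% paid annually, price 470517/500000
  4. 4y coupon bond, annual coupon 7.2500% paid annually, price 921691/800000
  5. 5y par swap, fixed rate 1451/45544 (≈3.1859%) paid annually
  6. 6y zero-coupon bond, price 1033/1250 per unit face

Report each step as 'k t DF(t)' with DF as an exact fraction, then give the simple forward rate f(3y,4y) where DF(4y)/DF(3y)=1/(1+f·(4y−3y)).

step 1 [1y] bond c/1=13/200: DF=(417267/400000 − 13/200·(0))/(1+13/200) = 1959/2000 ≈ 0.979500
step 2 [2y] zero: DF = P = 9373/10000 ≈ 0.937300
step 3 [3y] bond c/1=3/200: DF=(470517/500000 − 3/200·(0.979500+0.937300))/(1+3/200) = 2247/2500 ≈ 0.898800
step 4 [4y] bond c/1=29/400: DF=(921691/800000 − 29/400·(0.979500+0.937300+0.898800))/(1+29/400) = 8839/10000 ≈ 0.883900
step 5 [5y] swap r/1=1451/45544: DF=(1 − 1451/45544·(0.979500+0.937300+0.898800+0.883900))/(1+1451/45544) = 8549/10000 ≈ 0.854900
step 6 [6y] zero: DF = P = 1033/1250 ≈ 0.826400

1 1 1959/2000
2 2 9373/10000
3 3 2247/2500
4 4 8839/10000
5 5 8549/10000
6 6 1033/1250
f(3y,4y) = ((2247/2500)/(8839/10000) − 1)/(1) = 149/8839 ≈ 1.6857%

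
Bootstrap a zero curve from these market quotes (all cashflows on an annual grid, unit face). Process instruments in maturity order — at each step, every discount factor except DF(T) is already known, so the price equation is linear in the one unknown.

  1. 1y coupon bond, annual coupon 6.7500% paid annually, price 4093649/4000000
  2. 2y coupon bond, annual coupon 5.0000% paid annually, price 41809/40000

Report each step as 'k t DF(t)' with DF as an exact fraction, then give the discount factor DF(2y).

step 1 [1y] bond c/1=27/400: DF=(4093649/4000000 − 27/400·(0))/(1+27/400) = 9587/10000 ≈ 0.958700
step 2 [2y] bond c/1=1/20: DF=(41809/40000 − 1/20·(0.958700))/(1+1/20) = 4749/5000 ≈ 0.949800

1 1 9587/10000
2 2 4749/5000
DF(2y) = 4749/5000 ≈ 0.949800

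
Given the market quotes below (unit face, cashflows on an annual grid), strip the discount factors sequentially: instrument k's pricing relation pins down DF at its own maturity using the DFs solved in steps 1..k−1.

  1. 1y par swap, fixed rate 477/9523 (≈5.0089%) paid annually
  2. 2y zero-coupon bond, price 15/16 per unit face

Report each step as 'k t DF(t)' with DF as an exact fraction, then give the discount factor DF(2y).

1 1 9523/10000
2 2 15/16
DF(2y) = 15/16 ≈ 0.937500

step 1 [1y] swap r/1=477/9523: DF=(1 − 477/9523·(0))/(1+477/9523) = 9523/10000 ≈ 0.952300
step 2 [2y] zero: DF = P = 15/16 ≈ 0.937500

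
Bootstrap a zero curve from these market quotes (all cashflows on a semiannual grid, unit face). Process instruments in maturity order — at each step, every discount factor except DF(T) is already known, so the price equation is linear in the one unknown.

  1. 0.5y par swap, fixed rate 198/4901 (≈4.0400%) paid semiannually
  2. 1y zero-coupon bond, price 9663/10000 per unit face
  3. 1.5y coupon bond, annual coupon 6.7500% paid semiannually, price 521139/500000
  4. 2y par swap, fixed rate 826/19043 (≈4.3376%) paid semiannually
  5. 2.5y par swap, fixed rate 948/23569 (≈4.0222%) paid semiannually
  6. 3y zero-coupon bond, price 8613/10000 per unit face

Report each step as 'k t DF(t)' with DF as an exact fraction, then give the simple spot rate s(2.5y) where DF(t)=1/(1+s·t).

step 1 [0.5y] swap r/2=99/4901: DF=(1 − 99/4901·(0))/(1+99/4901) = 4901/5000 ≈ 0.980200
step 2 [1y] zero: DF = P = 9663/10000 ≈ 0.966300
step 3 [1.5y] bond c/2=27/800: DF=(521139/500000 − 27/800·(0.980200+0.966300))/(1+27/800) = 9447/10000 ≈ 0.944700
step 4 [2y] swap r/2=413/19043: DF=(1 − 413/19043·(0.980200+0.966300+0.944700))/(1+413/19043) = 4587/5000 ≈ 0.917400
step 5 [2.5y] swap r/2=474/23569: DF=(1 − 474/23569·(0.980200+0.966300+0.944700+0.917400))/(1+474/23569) = 2263/2500 ≈ 0.905200
step 6 [3y] zero: DF = P = 8613/10000 ≈ 0.861300

1 1/2 4901/5000
2 1 9663/10000
3 3/2 9447/10000
4 2 4587/5000
5 5/2 2263/2500
6 3 8613/10000
s(2.5y) = (1/(2263/2500) − 1)/(5/2) = 474/11315 ≈ 4.1891%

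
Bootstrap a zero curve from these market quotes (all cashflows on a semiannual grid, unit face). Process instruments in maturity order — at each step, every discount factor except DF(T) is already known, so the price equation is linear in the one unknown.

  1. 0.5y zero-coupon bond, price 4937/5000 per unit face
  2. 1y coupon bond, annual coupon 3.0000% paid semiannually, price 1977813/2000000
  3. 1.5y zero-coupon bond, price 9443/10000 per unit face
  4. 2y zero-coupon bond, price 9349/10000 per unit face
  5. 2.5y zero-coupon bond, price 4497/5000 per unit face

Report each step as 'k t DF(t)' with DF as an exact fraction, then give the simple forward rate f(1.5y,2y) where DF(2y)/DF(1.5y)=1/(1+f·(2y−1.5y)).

step 1 [0.5y] zero: DF = P = 4937/5000 ≈ 0.987400
step 2 [1y] bond c/2=3/200: DF=(1977813/2000000 − 3/200·(0.987400))/(1+3/200) = 9597/10000 ≈ 0.959700
step 3 [1.5y] zero: DF = P = 9443/10000 ≈ 0.944300
step 4 [2y] zero: DF = P = 9349/10000 ≈ 0.934900
step 5 [2.5y] zero: DF = P = 4497/5000 ≈ 0.899400

1 1/2 4937/5000
2 1 9597/10000
3 3/2 9443/10000
4 2 9349/10000
5 5/2 4497/5000
f(1.5y,2y) = ((9443/10000)/(9349/10000) − 1)/(1/2) = 188/9349 ≈ 2.0109%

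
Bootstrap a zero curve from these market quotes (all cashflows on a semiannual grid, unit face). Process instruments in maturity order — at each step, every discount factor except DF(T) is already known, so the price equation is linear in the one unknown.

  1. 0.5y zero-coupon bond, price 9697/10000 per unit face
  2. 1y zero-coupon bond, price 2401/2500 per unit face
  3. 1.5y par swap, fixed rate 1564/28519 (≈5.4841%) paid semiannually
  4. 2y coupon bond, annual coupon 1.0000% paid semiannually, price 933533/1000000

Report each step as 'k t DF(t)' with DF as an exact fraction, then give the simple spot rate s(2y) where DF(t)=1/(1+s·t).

1 1/2 9697/10000
2 1 2401/2500
3 3/2 4609/5000
4 2 9147/10000
s(2y) = (1/(9147/10000) − 1)/(2) = 853/18294 ≈ 4.6627%

step 1 [0.5y] zero: DF = P = 9697/10000 ≈ 0.969700
step 2 [1y] zero: DF = P = 2401/2500 ≈ 0.960400
step 3 [1.5y] swap r/2=782/28519: DF=(1 − 782/28519·(0.969700+0.960400))/(1+782/28519) = 4609/5000 ≈ 0.921800
step 4 [2y] bond c/2=1/200: DF=(933533/1000000 − 1/200·(0.969700+0.960400+0.921800))/(1+1/200) = 9147/10000 ≈ 0.914700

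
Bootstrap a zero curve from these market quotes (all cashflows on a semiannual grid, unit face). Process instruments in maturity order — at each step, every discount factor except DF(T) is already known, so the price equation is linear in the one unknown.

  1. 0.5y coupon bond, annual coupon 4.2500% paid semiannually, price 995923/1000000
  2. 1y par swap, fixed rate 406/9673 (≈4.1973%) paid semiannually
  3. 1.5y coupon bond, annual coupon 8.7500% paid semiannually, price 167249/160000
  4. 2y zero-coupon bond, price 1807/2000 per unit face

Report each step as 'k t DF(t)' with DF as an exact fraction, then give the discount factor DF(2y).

1 1/2 1219/1250
2 1 4797/5000
3 3/2 2301/2500
4 2 1807/2000
DF(2y) = 1807/2000 ≈ 0.903500

step 1 [0.5y] bond c/2=17/800: DF=(995923/1000000 − 17/800·(0))/(1+17/800) = 1219/1250 ≈ 0.975200
step 2 [1y] swap r/2=203/9673: DF=(1 − 203/9673·(0.975200))/(1+203/9673) = 4797/5000 ≈ 0.959400
step 3 [1.5y] bond c/2=7/160: DF=(167249/160000 − 7/160·(0.975200+0.959400))/(1+7/160) = 2301/2500 ≈ 0.920400
step 4 [2y] zero: DF = P = 1807/2000 ≈ 0.903500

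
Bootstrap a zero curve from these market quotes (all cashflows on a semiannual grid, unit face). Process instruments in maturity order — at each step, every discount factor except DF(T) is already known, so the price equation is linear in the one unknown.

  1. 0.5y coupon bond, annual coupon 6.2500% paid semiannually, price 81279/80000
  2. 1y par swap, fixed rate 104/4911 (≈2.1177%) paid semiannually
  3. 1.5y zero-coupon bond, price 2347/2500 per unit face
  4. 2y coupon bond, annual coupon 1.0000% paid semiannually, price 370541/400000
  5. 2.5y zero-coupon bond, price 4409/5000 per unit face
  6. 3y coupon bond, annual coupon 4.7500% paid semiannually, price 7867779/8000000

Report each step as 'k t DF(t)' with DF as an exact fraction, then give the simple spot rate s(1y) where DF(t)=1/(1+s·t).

step 1 [0.5y] bond c/2=1/32: DF=(81279/80000 − 1/32·(0))/(1+1/32) = 2463/2500 ≈ 0.985200
step 2 [1y] swap r/2=52/4911: DF=(1 − 52/4911·(0.985200))/(1+52/4911) = 612/625 ≈ 0.979200
step 3 [1.5y] zero: DF = P = 2347/2500 ≈ 0.938800
step 4 [2y] bond c/2=1/200: DF=(370541/400000 − 1/200·(0.985200+0.979200+0.938800))/(1+1/200) = 9073/10000 ≈ 0.907300
step 5 [2.5y] zero: DF = P = 4409/5000 ≈ 0.881800
step 6 [3y] bond c/2=19/800: DF=(7867779/8000000 − 19/800·(0.985200+0.979200+0.938800+0.907300+0.881800))/(1+19/800) = 4259/5000 ≈ 0.851800

1 1/2 2463/2500
2 1 612/625
3 3/2 2347/2500
4 2 9073/10000
5 5/2 4409/5000
6 3 4259/5000
s(1y) = (1/(612/625) − 1)/(1) = 13/612 ≈ 2.1242%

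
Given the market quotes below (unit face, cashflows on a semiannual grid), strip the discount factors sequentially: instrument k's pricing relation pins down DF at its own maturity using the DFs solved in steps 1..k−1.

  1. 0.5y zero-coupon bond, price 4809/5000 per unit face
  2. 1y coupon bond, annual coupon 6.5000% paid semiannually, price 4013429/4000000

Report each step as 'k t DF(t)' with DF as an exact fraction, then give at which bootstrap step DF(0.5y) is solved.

step 1 [0.5y] zero: DF = P = 4809/5000 ≈ 0.961800
step 2 [1y] bond c/2=13/400: DF=(4013429/4000000 − 13/400·(0.961800))/(1+13/400) = 1883/2000 ≈ 0.941500

1 1/2 4809/5000
2 1 1883/2000
DF(0.5y) is solved at step 1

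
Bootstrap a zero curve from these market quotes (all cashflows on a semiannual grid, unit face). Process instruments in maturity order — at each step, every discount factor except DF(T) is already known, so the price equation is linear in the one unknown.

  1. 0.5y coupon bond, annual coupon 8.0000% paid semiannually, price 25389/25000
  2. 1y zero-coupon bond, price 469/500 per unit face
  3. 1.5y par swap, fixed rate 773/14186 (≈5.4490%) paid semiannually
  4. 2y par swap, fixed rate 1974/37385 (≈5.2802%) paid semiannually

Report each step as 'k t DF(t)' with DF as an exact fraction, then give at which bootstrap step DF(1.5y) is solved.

step 1 [0.5y] bond c/2=1/25: DF=(25389/25000 − 1/25·(0))/(1+1/25) = 1953/2000 ≈ 0.976500
step 2 [1y] zero: DF = P = 469/500 ≈ 0.938000
step 3 [1.5y] swap r/2=773/28372: DF=(1 − 773/28372·(0.976500+0.938000))/(1+773/28372) = 9227/10000 ≈ 0.922700
step 4 [2y] swap r/2=987/37385: DF=(1 − 987/37385·(0.976500+0.938000+0.922700))/(1+987/37385) = 9013/10000 ≈ 0.901300

1 1/2 1953/2000
2 1 469/500
3 3/2 9227/10000
4 2 9013/10000
DF(1.5y) is solved at step 3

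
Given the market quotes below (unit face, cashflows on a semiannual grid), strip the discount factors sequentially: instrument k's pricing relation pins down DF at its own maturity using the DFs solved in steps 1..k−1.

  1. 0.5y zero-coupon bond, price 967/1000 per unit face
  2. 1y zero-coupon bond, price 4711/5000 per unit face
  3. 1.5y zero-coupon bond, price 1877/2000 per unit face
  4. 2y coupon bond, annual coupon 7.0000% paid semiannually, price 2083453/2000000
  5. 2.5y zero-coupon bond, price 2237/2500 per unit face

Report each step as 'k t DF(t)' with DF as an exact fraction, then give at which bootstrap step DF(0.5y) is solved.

step 1 [0.5y] zero: DF = P = 967/1000 ≈ 0.967000
step 2 [1y] zero: DF = P = 4711/5000 ≈ 0.942200
step 3 [1.5y] zero: DF = P = 1877/2000 ≈ 0.938500
step 4 [2y] bond c/2=7/200: DF=(2083453/2000000 − 7/200·(0.967000+0.942200+0.938500))/(1+7/200) = 4551/5000 ≈ 0.910200
step 5 [2.5y] zero: DF = P = 2237/2500 ≈ 0.894800

1 1/2 967/1000
2 1 4711/5000
3 3/2 1877/2000
4 2 4551/5000
5 5/2 2237/2500
DF(0.5y) is solved at step 1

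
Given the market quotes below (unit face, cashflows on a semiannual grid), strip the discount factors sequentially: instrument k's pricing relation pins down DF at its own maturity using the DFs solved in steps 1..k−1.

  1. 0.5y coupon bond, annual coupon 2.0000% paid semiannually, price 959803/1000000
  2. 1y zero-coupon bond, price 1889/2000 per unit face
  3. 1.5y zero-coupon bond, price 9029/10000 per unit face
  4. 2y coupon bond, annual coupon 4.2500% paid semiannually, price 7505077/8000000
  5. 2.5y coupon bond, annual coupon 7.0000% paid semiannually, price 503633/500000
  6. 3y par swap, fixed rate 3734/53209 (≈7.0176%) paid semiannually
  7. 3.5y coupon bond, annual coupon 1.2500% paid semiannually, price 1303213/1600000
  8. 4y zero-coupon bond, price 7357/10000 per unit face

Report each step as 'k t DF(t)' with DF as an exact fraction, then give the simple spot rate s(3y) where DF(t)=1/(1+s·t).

1 1/2 9503/10000
2 1 1889/2000
3 3/2 9029/10000
4 2 2151/2500
5 5/2 1699/2000
6 3 8133/10000
7 7/2 1941/2500
8 4 7357/10000
s(3y) = (1/(8133/10000) − 1)/(3) = 1867/24399 ≈ 7.6520%

step 1 [0.5y] bond c/2=1/100: DF=(959803/1000000 − 1/100·(0))/(1+1/100) = 9503/10000 ≈ 0.950300
step 2 [1y] zero: DF = P = 1889/2000 ≈ 0.944500
step 3 [1.5y] zero: DF = P = 9029/10000 ≈ 0.902900
step 4 [2y] bond c/2=17/800: DF=(7505077/8000000 − 17/800·(0.950300+0.944500+0.902900))/(1+17/800) = 2151/2500 ≈ 0.860400
step 5 [2.5y] bond c/2=7/200: DF=(503633/500000 − 7/200·(0.950300+0.944500+0.902900+0.860400))/(1+7/200) = 1699/2000 ≈ 0.849500
step 6 [3y] swap r/2=1867/53209: DF=(1 − 1867/53209·(0.950300+0.944500+0.902900+0.860400+0.849500))/(1+1867/53209) = 8133/10000 ≈ 0.813300
step 7 [3.5y] bond c/2=1/160: DF=(1303213/1600000 − 1/160·(0.950300+0.944500+0.902900+0.860400+0.849500+0.813300))/(1+1/160) = 1941/2500 ≈ 0.776400
step 8 [4y] zero: DF = P = 7357/10000 ≈ 0.735700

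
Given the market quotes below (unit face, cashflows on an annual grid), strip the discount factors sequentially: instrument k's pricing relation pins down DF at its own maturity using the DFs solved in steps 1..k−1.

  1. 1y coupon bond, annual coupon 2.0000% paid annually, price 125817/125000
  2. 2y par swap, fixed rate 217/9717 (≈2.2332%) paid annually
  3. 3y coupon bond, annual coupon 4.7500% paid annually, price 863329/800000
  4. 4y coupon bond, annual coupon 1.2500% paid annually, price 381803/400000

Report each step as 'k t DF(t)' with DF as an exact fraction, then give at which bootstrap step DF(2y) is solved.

step 1 [1y] bond c/1=1/50: DF=(125817/125000 − 1/50·(0))/(1+1/50) = 2467/2500 ≈ 0.986800
step 2 [2y] swap r/1=217/9717: DF=(1 − 217/9717·(0.986800))/(1+217/9717) = 4783/5000 ≈ 0.956600
step 3 [3y] bond c/1=19/400: DF=(863329/800000 − 19/400·(0.986800+0.956600))/(1+19/400) = 9421/10000 ≈ 0.942100
step 4 [4y] bond c/1=1/80: DF=(381803/400000 − 1/80·(0.986800+0.956600+0.942100))/(1+1/80) = 9071/10000 ≈ 0.907100

1 1 2467/2500
2 2 4783/5000
3 3 9421/10000
4 4 9071/10000
DF(2y) is solved at step 2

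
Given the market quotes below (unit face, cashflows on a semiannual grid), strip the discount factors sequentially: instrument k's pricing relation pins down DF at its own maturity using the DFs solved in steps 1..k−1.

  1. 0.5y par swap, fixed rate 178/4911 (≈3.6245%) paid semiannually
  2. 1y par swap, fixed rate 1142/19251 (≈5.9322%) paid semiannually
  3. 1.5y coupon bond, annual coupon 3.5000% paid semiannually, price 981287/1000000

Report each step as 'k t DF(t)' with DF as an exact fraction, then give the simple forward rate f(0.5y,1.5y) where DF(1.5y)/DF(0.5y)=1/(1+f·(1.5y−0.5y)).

1 1/2 4911/5000
2 1 9429/10000
3 3/2 9313/10000
f(0.5y,1.5y) = ((4911/5000)/(9313/10000) − 1)/(1) = 509/9313 ≈ 5.4655%

step 1 [0.5y] swap r/2=89/4911: DF=(1 − 89/4911·(0))/(1+89/4911) = 4911/5000 ≈ 0.982200
step 2 [1y] swap r/2=571/19251: DF=(1 − 571/19251·(0.982200))/(1+571/19251) = 9429/10000 ≈ 0.942900
step 3 [1.5y] bond c/2=7/400: DF=(981287/1000000 − 7/400·(0.982200+0.942900))/(1+7/400) = 9313/10000 ≈ 0.931300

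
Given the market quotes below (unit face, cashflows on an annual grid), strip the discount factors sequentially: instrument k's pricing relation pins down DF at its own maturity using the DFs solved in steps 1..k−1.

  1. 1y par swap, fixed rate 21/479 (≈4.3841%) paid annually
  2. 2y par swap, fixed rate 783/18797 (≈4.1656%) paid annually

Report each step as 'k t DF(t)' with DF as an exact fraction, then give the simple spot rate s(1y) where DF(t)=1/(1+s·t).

1 1 479/500
2 2 9217/10000
s(1y) = (1/(479/500) − 1)/(1) = 21/479 ≈ 4.3841%

step 1 [1y] swap r/1=21/479: DF=(1 − 21/479·(0))/(1+21/479) = 479/500 ≈ 0.958000
step 2 [2y] swap r/1=783/18797: DF=(1 − 783/18797·(0.958000))/(1+783/18797) = 9217/10000 ≈ 0.921700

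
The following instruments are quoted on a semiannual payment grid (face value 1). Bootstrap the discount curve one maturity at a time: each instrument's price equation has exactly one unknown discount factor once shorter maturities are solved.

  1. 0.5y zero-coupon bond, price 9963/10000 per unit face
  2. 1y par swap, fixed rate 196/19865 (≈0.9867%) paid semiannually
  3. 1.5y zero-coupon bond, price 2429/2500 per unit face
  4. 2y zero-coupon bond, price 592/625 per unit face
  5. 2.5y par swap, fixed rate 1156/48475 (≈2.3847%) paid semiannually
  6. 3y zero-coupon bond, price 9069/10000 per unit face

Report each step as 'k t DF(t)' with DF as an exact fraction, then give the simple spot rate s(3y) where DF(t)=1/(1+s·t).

1 1/2 9963/10000
2 1 4951/5000
3 3/2 2429/2500
4 2 592/625
5 5/2 4711/5000
6 3 9069/10000
s(3y) = (1/(9069/10000) − 1)/(3) = 931/27207 ≈ 3.4219%

step 1 [0.5y] zero: DF = P = 9963/10000 ≈ 0.996300
step 2 [1y] swap r/2=98/19865: DF=(1 − 98/19865·(0.996300))/(1+98/19865) = 4951/5000 ≈ 0.990200
step 3 [1.5y] zero: DF = P = 2429/2500 ≈ 0.971600
step 4 [2y] zero: DF = P = 592/625 ≈ 0.947200
step 5 [2.5y] swap r/2=578/48475: DF=(1 − 578/48475·(0.996300+0.990200+0.971600+0.947200))/(1+578/48475) = 4711/5000 ≈ 0.942200
step 6 [3y] zero: DF = P = 9069/10000 ≈ 0.906900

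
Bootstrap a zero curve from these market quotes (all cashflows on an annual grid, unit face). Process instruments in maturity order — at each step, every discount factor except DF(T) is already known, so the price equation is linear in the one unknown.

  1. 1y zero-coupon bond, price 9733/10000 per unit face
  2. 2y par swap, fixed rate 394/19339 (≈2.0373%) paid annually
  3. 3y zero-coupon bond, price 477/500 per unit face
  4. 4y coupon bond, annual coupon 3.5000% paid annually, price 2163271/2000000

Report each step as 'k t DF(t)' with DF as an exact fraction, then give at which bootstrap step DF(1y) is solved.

step 1 [1y] zero: DF = P = 9733/10000 ≈ 0.973300
step 2 [2y] swap r/1=394/19339: DF=(1 − 394/19339·(0.973300))/(1+394/19339) = 4803/5000 ≈ 0.960600
step 3 [3y] zero: DF = P = 477/500 ≈ 0.954000
step 4 [4y] bond c/1=7/200: DF=(2163271/2000000 − 7/200·(0.973300+0.960600+0.954000))/(1+7/200) = 4737/5000 ≈ 0.947400

1 1 9733/10000
2 2 4803/5000
3 3 477/500
4 4 4737/5000
DF(1y) is solved at step 1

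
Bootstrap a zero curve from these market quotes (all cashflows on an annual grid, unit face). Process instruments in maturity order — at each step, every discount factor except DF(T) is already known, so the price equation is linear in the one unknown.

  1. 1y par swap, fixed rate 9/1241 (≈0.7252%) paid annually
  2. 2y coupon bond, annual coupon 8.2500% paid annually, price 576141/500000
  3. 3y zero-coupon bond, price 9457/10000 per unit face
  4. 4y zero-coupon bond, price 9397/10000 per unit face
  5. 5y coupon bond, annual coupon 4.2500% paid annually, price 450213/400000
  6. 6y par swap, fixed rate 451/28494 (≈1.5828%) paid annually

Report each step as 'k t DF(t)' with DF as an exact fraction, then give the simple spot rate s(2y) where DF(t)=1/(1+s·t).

step 1 [1y] swap r/1=9/1241: DF=(1 − 9/1241·(0))/(1+9/1241) = 1241/1250 ≈ 0.992800
step 2 [2y] bond c/1=33/400: DF=(576141/500000 − 33/400·(0.992800))/(1+33/400) = 618/625 ≈ 0.988800
step 3 [3y] zero: DF = P = 9457/10000 ≈ 0.945700
step 4 [4y] zero: DF = P = 9397/10000 ≈ 0.939700
step 5 [5y] bond c/1=17/400: DF=(450213/400000 − 17/400·(0.992800+0.988800+0.945700+0.939700))/(1+17/400) = 461/500 ≈ 0.922000
step 6 [6y] swap r/1=451/28494: DF=(1 − 451/28494·(0.992800+0.988800+0.945700+0.939700+0.922000))/(1+451/28494) = 4549/5000 ≈ 0.909800

1 1 1241/1250
2 2 618/625
3 3 9457/10000
4 4 9397/10000
5 5 461/500
6 6 4549/5000
s(2y) = (1/(618/625) − 1)/(2) = 7/1236 ≈ 0.5663%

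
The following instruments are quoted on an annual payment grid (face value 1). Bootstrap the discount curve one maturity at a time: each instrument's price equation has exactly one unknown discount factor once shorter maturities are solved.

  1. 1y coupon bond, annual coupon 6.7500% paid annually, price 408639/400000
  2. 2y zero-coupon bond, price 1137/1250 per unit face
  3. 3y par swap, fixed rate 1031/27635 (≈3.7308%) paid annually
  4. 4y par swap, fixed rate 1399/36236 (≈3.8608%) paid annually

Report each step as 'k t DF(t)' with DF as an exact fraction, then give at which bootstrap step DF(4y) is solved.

1 1 957/1000
2 2 1137/1250
3 3 8969/10000
4 4 8601/10000
DF(4y) is solved at step 4

step 1 [1y] bond c/1=27/400: DF=(408639/400000 − 27/400·(0))/(1+27/400) = 957/1000 ≈ 0.957000
step 2 [2y] zero: DF = P = 1137/1250 ≈ 0.909600
step 3 [3y] swap r/1=1031/27635: DF=(1 − 1031/27635·(0.957000+0.909600))/(1+1031/27635) = 8969/10000 ≈ 0.896900
step 4 [4y] swap r/1=1399/36236: DF=(1 − 1399/36236·(0.957000+0.909600+0.896900))/(1+1399/36236) = 8601/10000 ≈ 0.860100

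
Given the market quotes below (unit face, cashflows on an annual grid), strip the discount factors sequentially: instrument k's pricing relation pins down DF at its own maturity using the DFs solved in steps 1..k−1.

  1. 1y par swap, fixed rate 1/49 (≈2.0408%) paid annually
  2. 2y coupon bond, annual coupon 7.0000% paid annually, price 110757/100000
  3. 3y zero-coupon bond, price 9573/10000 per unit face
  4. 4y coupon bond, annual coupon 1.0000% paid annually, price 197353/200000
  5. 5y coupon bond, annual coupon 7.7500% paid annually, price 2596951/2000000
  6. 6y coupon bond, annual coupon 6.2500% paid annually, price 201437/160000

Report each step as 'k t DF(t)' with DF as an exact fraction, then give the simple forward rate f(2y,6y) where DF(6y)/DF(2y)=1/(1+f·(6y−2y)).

1 1 49/50
2 2 971/1000
3 3 9573/10000
4 4 4741/5000
5 5 9277/10000
6 6 1807/2000
f(2y,6y) = ((971/1000)/(1807/2000) − 1)/(4) = 135/7228 ≈ 1.8677%

step 1 [1y] swap r/1=1/49: DF=(1 − 1/49·(0))/(1+1/49) = 49/50 ≈ 0.980000
step 2 [2y] bond c/1=7/100: DF=(110757/100000 − 7/100·(0.980000))/(1+7/100) = 971/1000 ≈ 0.971000
step 3 [3y] zero: DF = P = 9573/10000 ≈ 0.957300
step 4 [4y] bond c/1=1/100: DF=(197353/200000 − 1/100·(0.980000+0.971000+0.957300))/(1+1/100) = 4741/5000 ≈ 0.948200
step 5 [5y] bond c/1=31/400: DF=(2596951/2000000 − 31/400·(0.980000+0.971000+0.957300+0.948200))/(1+31/400) = 9277/10000 ≈ 0.927700
step 6 [6y] bond c/1=1/16: DF=(201437/160000 − 1/16·(0.980000+0.971000+0.957300+0.948200+0.927700))/(1+1/16) = 1807/2000 ≈ 0.903500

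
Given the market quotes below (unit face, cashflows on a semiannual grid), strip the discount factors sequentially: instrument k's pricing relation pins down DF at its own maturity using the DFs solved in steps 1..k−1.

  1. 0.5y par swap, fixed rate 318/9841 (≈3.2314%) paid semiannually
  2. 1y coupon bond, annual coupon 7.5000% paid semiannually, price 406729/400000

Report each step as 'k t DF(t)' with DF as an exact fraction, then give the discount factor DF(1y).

step 1 [0.5y] swap r/2=159/9841: DF=(1 − 159/9841·(0))/(1+159/9841) = 9841/10000 ≈ 0.984100
step 2 [1y] bond c/2=3/80: DF=(406729/400000 − 3/80·(0.984100))/(1+3/80) = 1889/2000 ≈ 0.944500

1 1/2 9841/10000
2 1 1889/2000
DF(1y) = 1889/2000 ≈ 0.944500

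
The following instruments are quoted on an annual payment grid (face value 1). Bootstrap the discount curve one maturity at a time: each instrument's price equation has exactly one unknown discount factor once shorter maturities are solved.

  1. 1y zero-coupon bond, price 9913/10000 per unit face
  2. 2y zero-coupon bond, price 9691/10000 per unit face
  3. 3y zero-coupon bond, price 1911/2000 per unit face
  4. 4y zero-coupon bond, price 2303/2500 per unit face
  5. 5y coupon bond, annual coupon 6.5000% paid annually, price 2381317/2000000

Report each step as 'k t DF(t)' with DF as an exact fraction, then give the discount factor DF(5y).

step 1 [1y] zero: DF = P = 9913/10000 ≈ 0.991300
step 2 [2y] zero: DF = P = 9691/10000 ≈ 0.969100
step 3 [3y] zero: DF = P = 1911/2000 ≈ 0.955500
step 4 [4y] zero: DF = P = 2303/2500 ≈ 0.921200
step 5 [5y] bond c/1=13/200: DF=(2381317/2000000 − 13/200·(0.991300+0.969100+0.955500+0.921200))/(1+13/200) = 4419/5000 ≈ 0.883800

1 1 9913/10000
2 2 9691/10000
3 3 1911/2000
4 4 2303/2500
5 5 4419/5000
DF(5y) = 4419/5000 ≈ 0.883800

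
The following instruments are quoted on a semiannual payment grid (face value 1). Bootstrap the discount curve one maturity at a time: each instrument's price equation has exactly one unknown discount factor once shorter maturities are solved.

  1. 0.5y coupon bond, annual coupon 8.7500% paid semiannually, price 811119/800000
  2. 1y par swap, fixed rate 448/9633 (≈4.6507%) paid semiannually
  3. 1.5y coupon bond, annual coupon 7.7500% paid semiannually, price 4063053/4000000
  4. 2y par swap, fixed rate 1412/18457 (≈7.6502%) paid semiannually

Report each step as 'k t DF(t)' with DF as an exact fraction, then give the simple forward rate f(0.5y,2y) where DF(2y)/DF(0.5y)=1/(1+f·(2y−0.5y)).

1 1/2 4857/5000
2 1 597/625
3 3/2 453/500
4 2 2147/2500
f(0.5y,2y) = ((4857/5000)/(2147/2500) − 1)/(3/2) = 563/6441 ≈ 8.7409%

step 1 [0.5y] bond c/2=7/160: DF=(811119/800000 − 7/160·(0))/(1+7/160) = 4857/5000 ≈ 0.971400
step 2 [1y] swap r/2=224/9633: DF=(1 − 224/9633·(0.971400))/(1+224/9633) = 597/625 ≈ 0.955200
step 3 [1.5y] bond c/2=31/800: DF=(4063053/4000000 − 31/800·(0.971400+0.955200))/(1+31/800) = 453/500 ≈ 0.906000
step 4 [2y] swap r/2=706/18457: DF=(1 − 706/18457·(0.971400+0.955200+0.906000))/(1+706/18457) = 2147/2500 ≈ 0.858800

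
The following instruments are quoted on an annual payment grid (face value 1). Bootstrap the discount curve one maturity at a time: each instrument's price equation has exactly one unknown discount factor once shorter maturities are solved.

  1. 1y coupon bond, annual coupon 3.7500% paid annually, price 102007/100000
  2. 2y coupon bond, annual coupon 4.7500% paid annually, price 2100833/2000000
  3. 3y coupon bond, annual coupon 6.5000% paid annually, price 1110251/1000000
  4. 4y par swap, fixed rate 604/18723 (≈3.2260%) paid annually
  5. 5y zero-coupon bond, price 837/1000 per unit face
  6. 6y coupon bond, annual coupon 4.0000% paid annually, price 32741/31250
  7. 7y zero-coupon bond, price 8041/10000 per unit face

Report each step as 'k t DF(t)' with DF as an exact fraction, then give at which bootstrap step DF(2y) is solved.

step 1 [1y] bond c/1=3/80: DF=(102007/100000 − 3/80·(0))/(1+3/80) = 1229/1250 ≈ 0.983200
step 2 [2y] bond c/1=19/400: DF=(2100833/2000000 − 19/400·(0.983200))/(1+19/400) = 4791/5000 ≈ 0.958200
step 3 [3y] bond c/1=13/200: DF=(1110251/1000000 − 13/200·(0.983200+0.958200))/(1+13/200) = 231/250 ≈ 0.924000
step 4 [4y] swap r/1=604/18723: DF=(1 − 604/18723·(0.983200+0.958200+0.924000))/(1+604/18723) = 1099/1250 ≈ 0.879200
step 5 [5y] zero: DF = P = 837/1000 ≈ 0.837000
step 6 [6y] bond c/1=1/25: DF=(32741/31250 − 1/25·(0.983200+0.958200+0.924000+0.879200+0.837000))/(1+1/25) = 1039/1250 ≈ 0.831200
step 7 [7y] zero: DF = P = 8041/10000 ≈ 0.804100

1 1 1229/1250
2 2 4791/5000
3 3 231/250
4 4 1099/1250
5 5 837/1000
6 6 1039/1250
7 7 8041/10000
DF(2y) is solved at step 2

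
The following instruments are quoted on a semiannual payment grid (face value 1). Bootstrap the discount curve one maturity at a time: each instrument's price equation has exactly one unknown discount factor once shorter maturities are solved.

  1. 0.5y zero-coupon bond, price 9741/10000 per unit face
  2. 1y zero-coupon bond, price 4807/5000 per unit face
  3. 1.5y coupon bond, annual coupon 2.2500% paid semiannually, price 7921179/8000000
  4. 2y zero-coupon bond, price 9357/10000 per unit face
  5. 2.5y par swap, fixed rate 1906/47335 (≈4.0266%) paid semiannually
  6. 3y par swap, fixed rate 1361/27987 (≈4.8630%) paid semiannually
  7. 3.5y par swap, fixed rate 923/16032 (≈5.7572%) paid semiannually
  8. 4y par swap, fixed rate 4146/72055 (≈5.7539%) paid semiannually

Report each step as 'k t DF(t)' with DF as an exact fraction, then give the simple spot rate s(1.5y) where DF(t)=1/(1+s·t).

step 1 [0.5y] zero: DF = P = 9741/10000 ≈ 0.974100
step 2 [1y] zero: DF = P = 4807/5000 ≈ 0.961400
step 3 [1.5y] bond c/2=9/800: DF=(7921179/8000000 − 9/800·(0.974100+0.961400))/(1+9/800) = 1197/1250 ≈ 0.957600
step 4 [2y] zero: DF = P = 9357/10000 ≈ 0.935700
step 5 [2.5y] swap r/2=953/47335: DF=(1 − 953/47335·(0.974100+0.961400+0.957600+0.935700))/(1+953/47335) = 9047/10000 ≈ 0.904700
step 6 [3y] swap r/2=1361/55974: DF=(1 − 1361/55974·(0.974100+0.961400+0.957600+0.935700+0.904700))/(1+1361/55974) = 8639/10000 ≈ 0.863900
step 7 [3.5y] swap r/2=923/32064: DF=(1 − 923/32064·(0.974100+0.961400+0.957600+0.935700+0.904700+0.863900))/(1+923/32064) = 4077/5000 ≈ 0.815400
step 8 [4y] swap r/2=2073/72055: DF=(1 − 2073/72055·(0.974100+0.961400+0.957600+0.935700+0.904700+0.863900+0.815400))/(1+2073/72055) = 7927/10000 ≈ 0.792700

1 1/2 9741/10000
2 1 4807/5000
3 3/2 1197/1250
4 2 9357/10000
5 5/2 9047/10000
6 3 8639/10000
7 7/2 4077/5000
8 4 7927/10000
s(1.5y) = (1/(1197/1250) − 1)/(3/2) = 106/3591 ≈ 2.9518%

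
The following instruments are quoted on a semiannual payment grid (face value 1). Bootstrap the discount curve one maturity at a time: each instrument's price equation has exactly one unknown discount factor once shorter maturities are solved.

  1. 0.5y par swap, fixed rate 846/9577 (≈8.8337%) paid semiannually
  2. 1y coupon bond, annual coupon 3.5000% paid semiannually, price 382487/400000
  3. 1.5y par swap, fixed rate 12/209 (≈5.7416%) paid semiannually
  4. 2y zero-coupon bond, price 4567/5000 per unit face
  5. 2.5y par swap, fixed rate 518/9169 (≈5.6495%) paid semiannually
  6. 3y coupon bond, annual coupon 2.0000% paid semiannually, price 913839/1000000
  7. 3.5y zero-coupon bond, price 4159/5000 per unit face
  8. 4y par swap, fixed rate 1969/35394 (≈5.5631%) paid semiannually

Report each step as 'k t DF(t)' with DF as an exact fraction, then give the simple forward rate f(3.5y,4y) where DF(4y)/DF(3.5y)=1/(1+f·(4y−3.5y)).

step 1 [0.5y] swap r/2=423/9577: DF=(1 − 423/9577·(0))/(1+423/9577) = 9577/10000 ≈ 0.957700
step 2 [1y] bond c/2=7/400: DF=(382487/400000 − 7/400·(0.957700))/(1+7/400) = 9233/10000 ≈ 0.923300
step 3 [1.5y] swap r/2=6/209: DF=(1 − 6/209·(0.957700+0.923300))/(1+6/209) = 2299/2500 ≈ 0.919600
step 4 [2y] zero: DF = P = 4567/5000 ≈ 0.913400
step 5 [2.5y] swap r/2=259/9169: DF=(1 − 259/9169·(0.957700+0.923300+0.919600+0.913400))/(1+259/9169) = 1741/2000 ≈ 0.870500
step 6 [3y] bond c/2=1/100: DF=(913839/1000000 − 1/100·(0.957700+0.923300+0.919600+0.913400+0.870500))/(1+1/100) = 4297/5000 ≈ 0.859400
step 7 [3.5y] zero: DF = P = 4159/5000 ≈ 0.831800
step 8 [4y] swap r/2=1969/70788: DF=(1 − 1969/70788·(0.957700+0.923300+0.919600+0.913400+0.870500+0.859400+0.831800))/(1+1969/70788) = 8031/10000 ≈ 0.803100

1 1/2 9577/10000
2 1 9233/10000
3 3/2 2299/2500
4 2 4567/5000
5 5/2 1741/2000
6 3 4297/5000
7 7/2 4159/5000
8 4 8031/10000
f(3.5y,4y) = ((4159/5000)/(8031/10000) − 1)/(1/2) = 574/8031 ≈ 7.1473%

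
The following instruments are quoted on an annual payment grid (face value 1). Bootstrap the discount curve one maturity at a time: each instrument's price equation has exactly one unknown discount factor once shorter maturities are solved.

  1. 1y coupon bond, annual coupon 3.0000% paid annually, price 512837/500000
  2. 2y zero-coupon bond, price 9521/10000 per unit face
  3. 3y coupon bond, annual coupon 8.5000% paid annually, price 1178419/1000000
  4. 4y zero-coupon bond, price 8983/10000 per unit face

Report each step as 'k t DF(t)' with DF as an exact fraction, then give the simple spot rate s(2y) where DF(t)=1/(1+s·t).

1 1 4979/5000
2 2 9521/10000
3 3 1867/2000
4 4 8983/10000
s(2y) = (1/(9521/10000) − 1)/(2) = 479/19042 ≈ 2.5155%

step 1 [1y] bond c/1=3/100: DF=(512837/500000 − 3/100·(0))/(1+3/100) = 4979/5000 ≈ 0.995800
step 2 [2y] zero: DF = P = 9521/10000 ≈ 0.952100
step 3 [3y] bond c/1=17/200: DF=(1178419/1000000 − 17/200·(0.995800+0.952100))/(1+17/200) = 1867/2000 ≈ 0.933500
step 4 [4y] zero: DF = P = 8983/10000 ≈ 0.898300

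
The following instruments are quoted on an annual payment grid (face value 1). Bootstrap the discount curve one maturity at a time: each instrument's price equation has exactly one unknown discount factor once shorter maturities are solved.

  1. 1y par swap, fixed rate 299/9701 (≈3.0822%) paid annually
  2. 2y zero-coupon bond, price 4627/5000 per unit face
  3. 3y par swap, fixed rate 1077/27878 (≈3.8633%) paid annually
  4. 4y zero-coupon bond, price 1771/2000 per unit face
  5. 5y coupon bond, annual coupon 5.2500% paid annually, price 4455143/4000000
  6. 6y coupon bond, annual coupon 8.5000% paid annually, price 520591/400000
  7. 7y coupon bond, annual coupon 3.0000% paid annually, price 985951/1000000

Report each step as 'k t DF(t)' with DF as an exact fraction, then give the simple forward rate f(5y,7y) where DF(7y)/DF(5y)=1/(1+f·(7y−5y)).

1 1 9701/10000
2 2 4627/5000
3 3 8923/10000
4 4 1771/2000
5 5 7/8
6 6 527/625
7 7 4001/5000
f(5y,7y) = ((7/8)/(4001/5000) − 1)/(2) = 187/4001 ≈ 4.6738%

step 1 [1y] swap r/1=299/9701: DF=(1 − 299/9701·(0))/(1+299/9701) = 9701/10000 ≈ 0.970100
step 2 [2y] zero: DF = P = 4627/5000 ≈ 0.925400
step 3 [3y] swap r/1=1077/27878: DF=(1 − 1077/27878·(0.970100+0.925400))/(1+1077/27878) = 8923/10000 ≈ 0.892300
step 4 [4y] zero: DF = P = 1771/2000 ≈ 0.885500
step 5 [5y] bond c/1=21/400: DF=(4455143/4000000 − 21/400·(0.970100+0.925400+0.892300+0.885500))/(1+21/400) = 7/8 ≈ 0.875000
step 6 [6y] bond c/1=17/200: DF=(520591/400000 − 17/200·(0.970100+0.925400+0.892300+0.885500+0.875000))/(1+17/200) = 527/625 ≈ 0.843200
step 7 [7y] bond c/1=3/100: DF=(985951/1000000 − 3/100·(0.970100+0.925400+0.892300+0.885500+0.875000+0.843200))/(1+3/100) = 4001/5000 ≈ 0.800200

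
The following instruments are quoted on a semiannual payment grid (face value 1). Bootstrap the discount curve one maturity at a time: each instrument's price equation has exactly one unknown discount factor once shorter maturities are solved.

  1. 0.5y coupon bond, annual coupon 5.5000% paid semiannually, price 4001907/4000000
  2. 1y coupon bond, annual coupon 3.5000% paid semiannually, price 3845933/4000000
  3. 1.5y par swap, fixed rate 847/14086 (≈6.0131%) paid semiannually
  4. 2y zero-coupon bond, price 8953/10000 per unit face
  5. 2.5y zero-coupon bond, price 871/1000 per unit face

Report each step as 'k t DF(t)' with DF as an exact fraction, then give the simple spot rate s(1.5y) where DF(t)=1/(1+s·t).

step 1 [0.5y] bond c/2=11/400: DF=(4001907/4000000 − 11/400·(0))/(1+11/400) = 9737/10000 ≈ 0.973700
step 2 [1y] bond c/2=7/400: DF=(3845933/4000000 − 7/400·(0.973700))/(1+7/400) = 4641/5000 ≈ 0.928200
step 3 [1.5y] swap r/2=847/28172: DF=(1 − 847/28172·(0.973700+0.928200))/(1+847/28172) = 9153/10000 ≈ 0.915300
step 4 [2y] zero: DF = P = 8953/10000 ≈ 0.895300
step 5 [2.5y] zero: DF = P = 871/1000 ≈ 0.871000

1 1/2 9737/10000
2 1 4641/5000
3 3/2 9153/10000
4 2 8953/10000
5 5/2 871/1000
s(1.5y) = (1/(9153/10000) − 1)/(3/2) = 1694/27459 ≈ 6.1692%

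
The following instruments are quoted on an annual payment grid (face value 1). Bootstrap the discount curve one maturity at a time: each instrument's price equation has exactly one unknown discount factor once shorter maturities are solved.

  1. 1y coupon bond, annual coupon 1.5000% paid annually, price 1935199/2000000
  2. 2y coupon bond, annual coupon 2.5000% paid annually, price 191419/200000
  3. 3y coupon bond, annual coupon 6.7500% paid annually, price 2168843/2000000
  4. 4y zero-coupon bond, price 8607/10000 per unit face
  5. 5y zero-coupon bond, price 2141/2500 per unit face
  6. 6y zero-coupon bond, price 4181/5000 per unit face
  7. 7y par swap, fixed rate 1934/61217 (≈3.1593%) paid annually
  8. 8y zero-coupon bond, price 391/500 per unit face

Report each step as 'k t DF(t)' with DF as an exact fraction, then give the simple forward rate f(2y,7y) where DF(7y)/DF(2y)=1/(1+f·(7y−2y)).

step 1 [1y] bond c/1=3/200: DF=(1935199/2000000 − 3/200·(0))/(1+3/200) = 9533/10000 ≈ 0.953300
step 2 [2y] bond c/1=1/40: DF=(191419/200000 − 1/40·(0.953300))/(1+1/40) = 1821/2000 ≈ 0.910500
step 3 [3y] bond c/1=27/400: DF=(2168843/2000000 − 27/400·(0.953300+0.910500))/(1+27/400) = 449/500 ≈ 0.898000
step 4 [4y] zero: DF = P = 8607/10000 ≈ 0.860700
step 5 [5y] zero: DF = P = 2141/2500 ≈ 0.856400
step 6 [6y] zero: DF = P = 4181/5000 ≈ 0.836200
step 7 [7y] swap r/1=1934/61217: DF=(1 − 1934/61217·(0.953300+0.910500+0.898000+0.860700+0.856400+0.836200))/(1+1934/61217) = 4033/5000 ≈ 0.806600
step 8 [8y] zero: DF = P = 391/500 ≈ 0.782000

1 1 9533/10000
2 2 1821/2000
3 3 449/500
4 4 8607/10000
5 5 2141/2500
6 6 4181/5000
7 7 4033/5000
8 8 391/500
f(2y,7y) = ((1821/2000)/(4033/5000) − 1)/(5) = 1039/40330 ≈ 2.5762%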